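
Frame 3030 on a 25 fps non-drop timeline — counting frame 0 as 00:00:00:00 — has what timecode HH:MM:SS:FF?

3030 ÷ 25 = 121 full seconds, remainder 5 frames.
121 s = 0 h 2 min 1 s.
Timecode: 00:02:01:05.

00:02:01:05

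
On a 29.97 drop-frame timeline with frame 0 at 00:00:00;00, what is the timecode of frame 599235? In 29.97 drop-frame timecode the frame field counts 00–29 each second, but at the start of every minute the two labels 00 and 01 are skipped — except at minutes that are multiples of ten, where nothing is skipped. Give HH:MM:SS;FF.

05:33:14;15

Ten DF minutes hold 17982 frames, so frame 599235 lies in block 33 (frames 593406–611387) with 5829 frames into that block.
The block's first minute is 1800 frames and the rest 1798 each; 5829 frames reaches minute 3, so 33 × 18 + 3 × 2 = 600 labels have been skipped so far.
Adding those back, label number 599235 + 600 = 599835 at 30 labels/s is 19994 s + 15 f = 5 h 33 min 14 s frame 15, i.e. 05:33:14;15.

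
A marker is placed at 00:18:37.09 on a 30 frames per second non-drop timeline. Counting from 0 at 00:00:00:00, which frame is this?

frame 33519

Total seconds to the label: (0 × 3600 + 18 × 60 + 37) = 1117.
Frame index = 1117 × 30 + 9 = 33519.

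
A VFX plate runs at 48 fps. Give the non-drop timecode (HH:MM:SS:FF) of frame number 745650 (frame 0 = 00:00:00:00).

04:18:54:18

745650 ÷ 48 = 15534 full seconds, remainder 18 frames.
15534 s = 4 h 18 min 54 s.
Timecode: 04:18:54:18.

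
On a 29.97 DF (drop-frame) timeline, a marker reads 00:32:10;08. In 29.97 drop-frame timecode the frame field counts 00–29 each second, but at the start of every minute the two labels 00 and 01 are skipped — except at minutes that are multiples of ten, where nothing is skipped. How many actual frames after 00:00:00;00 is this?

Complete 10-minute blocks: 3, each 17982 frames → 53946.
Remaining 2 whole minutes in the current block: 1800 + 1 × 1798 = 3598 frames.
Within the current minute: 10 × 30 + 8 − 2 = 306 (labels ;00/;01 skipped at this minute). Total = 53946 + 3598 + 306 = 57850.

57850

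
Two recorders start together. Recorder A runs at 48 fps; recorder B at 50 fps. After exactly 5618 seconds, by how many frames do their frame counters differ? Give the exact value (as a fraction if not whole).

A emits 48 × 5618 = 269664 frames; B emits 50 × 5618 = 280900.
Difference = 11236 frames; B is ahead of A.

11236 frames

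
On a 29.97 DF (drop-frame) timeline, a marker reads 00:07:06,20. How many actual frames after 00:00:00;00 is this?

12786

Complete 10-minute blocks: 0, each 17982 frames → 0.
Remaining 7 whole minutes in the current block: 1800 + 6 × 1798 = 12588 frames.
Within the current minute: 6 × 30 + 20 − 2 = 198 (labels ;00/;01 skipped at this minute). Total = 0 + 12588 + 198 = 12786.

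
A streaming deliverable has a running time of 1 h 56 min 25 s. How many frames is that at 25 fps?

1 h 56 min 25 s = 6985 s.
Frames = 6985 × 25 = 174625.

174625 frames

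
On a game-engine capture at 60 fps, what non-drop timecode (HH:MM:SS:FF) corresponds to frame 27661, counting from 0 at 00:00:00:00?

00:07:41:01

27661 ÷ 60 = 461 full seconds, remainder 1 frame.
461 s = 0 h 7 min 41 s.
Timecode: 00:07:41:01.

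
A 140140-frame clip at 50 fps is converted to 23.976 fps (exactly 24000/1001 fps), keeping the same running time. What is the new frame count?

Target frames = source frames × (target rate / source rate) = 140140 × (24000/1001)/(50) = 140140 × 480/1001 = 67200.

67200 frames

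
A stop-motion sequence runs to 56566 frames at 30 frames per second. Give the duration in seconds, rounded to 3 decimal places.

1885.533 seconds

Running time = 56566 × 1/30 = 28283/15 s ≈ 1885.533 s.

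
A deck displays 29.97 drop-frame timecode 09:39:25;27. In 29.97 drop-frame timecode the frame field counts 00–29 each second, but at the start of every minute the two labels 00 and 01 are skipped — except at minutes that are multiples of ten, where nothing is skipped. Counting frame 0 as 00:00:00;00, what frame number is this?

As if non-drop at 30 labels/s: (9 × 3600 + 39 × 60 + 25) × 30 + 27 = 1042977.
Minute boundaries passed: 579; those not divisible by 10: 579 − 57 = 522; dropped labels = 2 × 522 = 1044.
Actual frame index = 1042977 − 1044 = 1041933.

1041933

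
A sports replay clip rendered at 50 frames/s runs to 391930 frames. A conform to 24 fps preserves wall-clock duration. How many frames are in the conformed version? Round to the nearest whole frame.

188126 frames

Frames at target rate = 391930 × (24) / (50) = 940632/5 ≈ 188126.400.
Nearest whole frame: 188126.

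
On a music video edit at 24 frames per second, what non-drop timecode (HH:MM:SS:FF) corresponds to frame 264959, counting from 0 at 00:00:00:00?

264959 ÷ 24 = 11039 full seconds, remainder 23 frames.
11039 s = 3 h 3 min 59 s.
Timecode: 03:03:59:23.

03:03:59:23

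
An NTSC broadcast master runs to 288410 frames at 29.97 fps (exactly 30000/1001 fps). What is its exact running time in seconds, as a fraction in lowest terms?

28869841/3000 seconds

Running time = 288410 ÷ (30000/1001) = 288410 × 1001/30000 = 28869841/3000 s.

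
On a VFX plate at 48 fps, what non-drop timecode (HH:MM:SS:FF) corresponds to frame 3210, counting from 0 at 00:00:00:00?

3210 ÷ 48 = 66 full seconds, remainder 42 frames.
66 s = 0 h 1 min 6 s.
Timecode: 00:01:06:42.

00:01:06:42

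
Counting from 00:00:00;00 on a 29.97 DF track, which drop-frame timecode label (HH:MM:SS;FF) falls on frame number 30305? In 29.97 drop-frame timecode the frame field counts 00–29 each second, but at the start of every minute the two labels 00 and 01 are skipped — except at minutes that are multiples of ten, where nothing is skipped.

Ten DF minutes hold 17982 frames, so frame 30305 lies in block 1 (frames 17982–35963) with 12323 frames into that block.
The block's first minute is 1800 frames and the rest 1798 each; 12323 frames reaches minute 6, so 1 × 18 + 6 × 2 = 30 labels have been skipped so far.
Adding those back, label number 30305 + 30 = 30335 at 30 labels/s is 1011 s + 5 f = 0 h 16 min 51 s frame 5, i.e. 00:16:51;05.

00:16:51;05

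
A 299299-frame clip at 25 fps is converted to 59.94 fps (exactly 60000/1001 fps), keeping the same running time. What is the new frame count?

Target frames = source frames × (target rate / source rate) = 299299 × (60000/1001)/(25) = 299299 × 2400/1001 = 717600.

717600 frames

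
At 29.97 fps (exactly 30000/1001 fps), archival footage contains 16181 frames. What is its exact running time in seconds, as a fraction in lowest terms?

16197181/30000 seconds

Running time = 16181 ÷ (30000/1001) = 16181 × 1001/30000 = 16197181/30000 s.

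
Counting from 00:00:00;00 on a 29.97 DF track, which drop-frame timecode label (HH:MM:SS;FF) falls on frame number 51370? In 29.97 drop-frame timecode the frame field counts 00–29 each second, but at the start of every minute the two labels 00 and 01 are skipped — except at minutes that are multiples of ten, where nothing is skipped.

Ten DF minutes hold 17982 frames, so frame 51370 lies in block 2 (frames 35964–53945) with 15406 frames into that block.
The block's first minute is 1800 frames and the rest 1798 each; 15406 frames reaches minute 8, so 2 × 18 + 8 × 2 = 52 labels have been skipped so far.
Adding those back, label number 51370 + 52 = 51422 at 30 labels/s is 1714 s + 2 f = 0 h 28 min 34 s frame 2, i.e. 00:28:34;02.

00:28:34;02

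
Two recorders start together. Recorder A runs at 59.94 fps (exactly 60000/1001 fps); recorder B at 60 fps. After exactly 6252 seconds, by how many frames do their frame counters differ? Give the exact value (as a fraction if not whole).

375120/1001 frames

A emits 60000/1001 × 6252 = 375120000/1001 frames; B emits 60 × 6252 = 375120.
Difference = 375120/1001 frames (≈ 374.7453); B is ahead of A.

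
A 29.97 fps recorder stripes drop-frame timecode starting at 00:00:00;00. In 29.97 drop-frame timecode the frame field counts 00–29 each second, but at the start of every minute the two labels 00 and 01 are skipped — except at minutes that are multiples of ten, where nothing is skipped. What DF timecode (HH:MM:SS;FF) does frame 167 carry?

Each 10-minute DF block holds 10 × 60 × 30 − 9 × 2 = 17982 frames. 167 ÷ 17982 → 0 full blocks, remainder 167.
Within the partial block the first minute is 1800 frames and each further minute 1798, so 0 further minute boundaries passed. Total skipped labels = 18 × 0 + 2 × 0 = 0.
Non-drop label index = 167 + 0 = 167; at 30 labels/s that is 00:00:05:17, i.e. DF 00:00:05;17.

00:00:05;17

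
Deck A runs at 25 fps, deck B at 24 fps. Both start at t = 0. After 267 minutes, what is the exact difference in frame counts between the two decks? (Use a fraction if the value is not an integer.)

16020 frames

267 min = 16020 s.
A emits 25 × 16020 = 400500 frames; B emits 24 × 16020 = 384480.
Difference = 16020 frames; B is behind A.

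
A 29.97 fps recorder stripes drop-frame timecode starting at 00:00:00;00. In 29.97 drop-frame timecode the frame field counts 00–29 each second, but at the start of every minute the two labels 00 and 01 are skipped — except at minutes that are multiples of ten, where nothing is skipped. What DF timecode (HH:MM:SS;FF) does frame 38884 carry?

00:21:37;12

Each 10-minute DF block holds 10 × 60 × 30 − 9 × 2 = 17982 frames. 38884 ÷ 17982 → 2 full blocks, remainder 2920.
Within the partial block the first minute is 1800 frames and each further minute 1798, so 1 further minute boundary passed. Total skipped labels = 18 × 2 + 2 × 1 = 38.
Non-drop label index = 38884 + 38 = 38922; at 30 labels/s that is 00:21:37:12, i.e. DF 00:21:37;12.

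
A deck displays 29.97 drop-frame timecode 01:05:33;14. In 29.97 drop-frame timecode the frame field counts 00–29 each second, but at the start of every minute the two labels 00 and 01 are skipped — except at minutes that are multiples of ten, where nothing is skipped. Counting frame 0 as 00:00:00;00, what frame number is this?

Complete 10-minute blocks: 6, each 17982 frames → 107892.
Remaining 5 whole minutes in the current block: 1800 + 4 × 1798 = 8992 frames.
Within the current minute: 33 × 30 + 14 − 2 = 1002 (labels ;00/;01 skipped at this minute). Total = 107892 + 8992 + 1002 = 117886.

117886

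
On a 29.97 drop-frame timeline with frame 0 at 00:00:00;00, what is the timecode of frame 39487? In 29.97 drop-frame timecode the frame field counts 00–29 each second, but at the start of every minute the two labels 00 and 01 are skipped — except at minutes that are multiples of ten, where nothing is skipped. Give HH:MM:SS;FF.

Each 10-minute DF block holds 10 × 60 × 30 − 9 × 2 = 17982 frames. 39487 ÷ 17982 → 2 full blocks, remainder 3523.
Within the partial block the first minute is 1800 frames and each further minute 1798, so 1 further minute boundary passed. Total skipped labels = 18 × 2 + 2 × 1 = 38.
Non-drop label index = 39487 + 38 = 39525; at 30 labels/s that is 00:21:57:15, i.e. DF 00:21:57;15.

00:21:57;15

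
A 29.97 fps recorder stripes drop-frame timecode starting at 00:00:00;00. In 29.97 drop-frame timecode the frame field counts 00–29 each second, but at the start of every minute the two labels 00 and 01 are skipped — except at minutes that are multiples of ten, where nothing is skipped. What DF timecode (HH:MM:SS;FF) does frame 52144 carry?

00:28:59;26

Ten DF minutes hold 17982 frames, so frame 52144 lies in block 2 (frames 35964–53945) with 16180 frames into that block.
The block's first minute is 1800 frames and the rest 1798 each; 16180 frames reaches minute 8, so 2 × 18 + 8 × 2 = 52 labels have been skipped so far.
Adding those back, label number 52144 + 52 = 52196 at 30 labels/s is 1739 s + 26 f = 0 h 28 min 59 s frame 26, i.e. 00:28:59;26.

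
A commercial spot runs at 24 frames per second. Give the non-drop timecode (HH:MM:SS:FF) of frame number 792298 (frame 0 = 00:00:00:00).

792298 ÷ 24 = 33012 full seconds, remainder 10 frames.
33012 s = 9 h 10 min 12 s.
Timecode: 09:10:12:10.

09:10:12:10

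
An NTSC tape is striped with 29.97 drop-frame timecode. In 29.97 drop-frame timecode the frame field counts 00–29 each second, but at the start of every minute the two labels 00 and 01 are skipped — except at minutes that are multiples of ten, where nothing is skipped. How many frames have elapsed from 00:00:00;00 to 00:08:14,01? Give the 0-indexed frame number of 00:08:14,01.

Complete 10-minute blocks: 0, each 17982 frames → 0.
Remaining 8 whole minutes in the current block: 1800 + 7 × 1798 = 14386 frames.
Within the current minute: 14 × 30 + 1 − 2 = 419 (labels ;00/;01 skipped at this minute). Total = 0 + 14386 + 419 = 14805.

14805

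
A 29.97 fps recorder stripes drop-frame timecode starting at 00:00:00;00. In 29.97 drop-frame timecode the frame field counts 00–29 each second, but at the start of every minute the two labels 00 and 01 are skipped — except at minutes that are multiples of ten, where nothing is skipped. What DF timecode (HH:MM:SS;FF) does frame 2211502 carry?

20:29:50;16

Ten DF minutes hold 17982 frames, so frame 2211502 lies in block 122 (frames 2193804–2211785) with 17698 frames into that block.
The block's first minute is 1800 frames and the rest 1798 each; 17698 frames reaches minute 9, so 122 × 18 + 9 × 2 = 2214 labels have been skipped so far.
Adding those back, label number 2211502 + 2214 = 2213716 at 30 labels/s is 73790 s + 16 f = 20 h 29 min 50 s frame 16, i.e. 20:29:50;16.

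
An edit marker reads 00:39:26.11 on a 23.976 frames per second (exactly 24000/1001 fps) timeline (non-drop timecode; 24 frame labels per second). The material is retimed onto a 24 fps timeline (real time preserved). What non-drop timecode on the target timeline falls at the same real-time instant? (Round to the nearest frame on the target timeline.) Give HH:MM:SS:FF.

Source frame index: (0×3600 + 39×60 + 26) × 24 + 11 = 56795.
Real time: 56795 / (24000/1001) = 11370359/4800 s.
Target frame: (11370359/4800) × (24) = 11370359/200 ≈ 56851.795 → 56852.
At 24 labels/s: frame 56852 → 00:39:28:20.

00:39:28:20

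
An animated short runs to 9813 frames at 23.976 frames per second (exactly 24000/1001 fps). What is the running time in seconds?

Running time = 9813 / (24000/1001) = 409.283875 s.

409.283875 seconds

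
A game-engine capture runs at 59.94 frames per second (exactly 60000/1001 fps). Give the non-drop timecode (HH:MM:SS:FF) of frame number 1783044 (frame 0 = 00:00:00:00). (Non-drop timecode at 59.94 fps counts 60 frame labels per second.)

08:15:17:24

1783044 ÷ 60 = 29717 full seconds, remainder 24 frames.
29717 s = 8 h 15 min 17 s.
Timecode: 08:15:17:24.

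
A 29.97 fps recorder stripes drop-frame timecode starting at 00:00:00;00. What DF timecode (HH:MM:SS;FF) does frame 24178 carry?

00:13:26;22

Each 10-minute DF block holds 10 × 60 × 30 − 9 × 2 = 17982 frames. 24178 ÷ 17982 → 1 full block, remainder 6196.
Within the partial block the first minute is 1800 frames and each further minute 1798, so 3 further minute boundaries passed. Total skipped labels = 18 × 1 + 2 × 3 = 24.
Non-drop label index = 24178 + 24 = 24202; at 30 labels/s that is 00:13:26:22, i.e. DF 00:13:26;22.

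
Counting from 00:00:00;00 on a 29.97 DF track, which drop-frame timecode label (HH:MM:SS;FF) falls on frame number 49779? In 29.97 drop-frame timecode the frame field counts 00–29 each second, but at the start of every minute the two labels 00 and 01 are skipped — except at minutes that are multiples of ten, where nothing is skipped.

00:27:40;29

Each 10-minute DF block holds 10 × 60 × 30 − 9 × 2 = 17982 frames. 49779 ÷ 17982 → 2 full blocks, remainder 13815.
Within the partial block the first minute is 1800 frames and each further minute 1798, so 7 further minute boundaries passed. Total skipped labels = 18 × 2 + 2 × 7 = 50.
Non-drop label index = 49779 + 50 = 49829; at 30 labels/s that is 00:27:40:29, i.e. DF 00:27:40;29.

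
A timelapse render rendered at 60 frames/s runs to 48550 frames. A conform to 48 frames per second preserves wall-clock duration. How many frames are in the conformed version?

Target frames = source frames × (target rate / source rate) = 48550 × (48)/(60) = 48550 × 4/5 = 38840.

38840 frames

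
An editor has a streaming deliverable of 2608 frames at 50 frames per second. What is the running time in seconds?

Running time = 2608 / (50) = 52.16 s.

52.16 seconds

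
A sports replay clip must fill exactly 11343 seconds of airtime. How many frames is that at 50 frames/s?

Frames = 11343 × 50 = 567150.

567150 frames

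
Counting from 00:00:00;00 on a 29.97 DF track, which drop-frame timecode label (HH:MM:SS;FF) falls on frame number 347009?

03:12:58;15

Ten DF minutes hold 17982 frames, so frame 347009 lies in block 19 (frames 341658–359639) with 5351 frames into that block.
The block's first minute is 1800 frames and the rest 1798 each; 5351 frames reaches minute 2, so 19 × 18 + 2 × 2 = 346 labels have been skipped so far.
Adding those back, label number 347009 + 346 = 347355 at 30 labels/s is 11578 s + 15 f = 3 h 12 min 58 s frame 15, i.e. 03:12:58;15.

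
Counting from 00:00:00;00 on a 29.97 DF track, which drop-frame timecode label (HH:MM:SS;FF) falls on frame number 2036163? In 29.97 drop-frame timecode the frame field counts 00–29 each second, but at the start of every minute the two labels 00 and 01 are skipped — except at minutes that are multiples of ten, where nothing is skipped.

18:52:20;01

Each 10-minute DF block holds 10 × 60 × 30 − 9 × 2 = 17982 frames. 2036163 ÷ 17982 → 113 full blocks, remainder 4197.
Within the partial block the first minute is 1800 frames and each further minute 1798, so 2 further minute boundaries passed. Total skipped labels = 18 × 113 + 2 × 2 = 2038.
Non-drop label index = 2036163 + 2038 = 2038201; at 30 labels/s that is 18:52:20:01, i.e. DF 18:52:20;01.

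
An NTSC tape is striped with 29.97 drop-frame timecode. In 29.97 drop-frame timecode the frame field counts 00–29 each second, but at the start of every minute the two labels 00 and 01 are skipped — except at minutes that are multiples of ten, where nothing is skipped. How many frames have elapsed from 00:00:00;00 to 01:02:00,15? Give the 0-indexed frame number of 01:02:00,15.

111503

Complete 10-minute blocks: 6, each 17982 frames → 107892.
Remaining 2 whole minutes in the current block: 1800 + 1 × 1798 = 3598 frames.
Within the current minute: 0 × 30 + 15 − 2 = 13 (labels ;00/;01 skipped at this minute). Total = 107892 + 3598 + 13 = 111503.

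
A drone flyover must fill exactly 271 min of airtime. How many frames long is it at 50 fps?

271 min = 16260 s.
Frames = 16260 × 50 = 813000.

813000 frames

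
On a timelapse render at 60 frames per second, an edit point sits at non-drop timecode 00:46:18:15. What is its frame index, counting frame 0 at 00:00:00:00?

Total seconds to the label: (0 × 3600 + 46 × 60 + 18) = 2778.
Frame index = 2778 × 60 + 15 = 166695.

166695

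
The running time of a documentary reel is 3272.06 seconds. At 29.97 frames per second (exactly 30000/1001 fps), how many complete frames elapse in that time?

Frames = 3272.06 × 30000/1001 = 8923800/91 ≈ 98063.7363.
Complete frames: 98063.

98063 frames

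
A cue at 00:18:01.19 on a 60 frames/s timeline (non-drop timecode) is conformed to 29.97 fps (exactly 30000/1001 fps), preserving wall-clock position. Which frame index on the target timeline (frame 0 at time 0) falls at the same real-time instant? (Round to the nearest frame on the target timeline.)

frame 32407

Source frame index: (0×3600 + 18×60 + 1) × 60 + 19 = 64879.
Real time: 64879 / (60) = 64879/60 s.
Target frame: (64879/60) × (30000/1001) = 32439500/1001 ≈ 32407.093 → 32407.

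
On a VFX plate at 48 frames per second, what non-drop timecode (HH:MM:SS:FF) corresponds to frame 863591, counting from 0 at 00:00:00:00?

863591 ÷ 48 = 17991 full seconds, remainder 23 frames.
17991 s = 4 h 59 min 51 s.
Timecode: 04:59:51:23.

04:59:51:23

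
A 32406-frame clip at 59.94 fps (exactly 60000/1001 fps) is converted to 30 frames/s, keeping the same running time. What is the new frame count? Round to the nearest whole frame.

Frames at target rate = 32406 × (30) / (60000/1001) = 16219203/1000 ≈ 16219.203.
Nearest whole frame: 16219.

16219 frames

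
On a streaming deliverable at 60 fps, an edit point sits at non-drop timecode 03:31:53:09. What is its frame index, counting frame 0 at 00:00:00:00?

Total seconds to the label: (3 × 3600 + 31 × 60 + 53) = 12713.
Frame index = 12713 × 60 + 9 = 762789.

frame 762789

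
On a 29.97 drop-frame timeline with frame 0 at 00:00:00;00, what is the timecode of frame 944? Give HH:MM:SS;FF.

00:00:31;14

Each 10-minute DF block holds 10 × 60 × 30 − 9 × 2 = 17982 frames. 944 ÷ 17982 → 0 full blocks, remainder 944.
Within the partial block the first minute is 1800 frames and each further minute 1798, so 0 further minute boundaries passed. Total skipped labels = 18 × 0 + 2 × 0 = 0.
Non-drop label index = 944 + 0 = 944; at 30 labels/s that is 00:00:31:14, i.e. DF 00:00:31;14.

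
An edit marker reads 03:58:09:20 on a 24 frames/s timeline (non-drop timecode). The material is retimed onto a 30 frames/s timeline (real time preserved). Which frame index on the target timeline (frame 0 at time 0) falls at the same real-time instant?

Source frame index: (3×3600 + 58×60 + 9) × 24 + 20 = 342956.
Real time: 342956 / (24) = 85739/6 s.
Target frame: (85739/6) × (30) = 428695.

frame 428695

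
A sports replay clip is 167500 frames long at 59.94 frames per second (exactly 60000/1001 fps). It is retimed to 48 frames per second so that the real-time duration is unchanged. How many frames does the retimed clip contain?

134134 frames

Target frames = source frames × (target rate / source rate) = 167500 × (48)/(60000/1001) = 167500 × 1001/1250 = 134134.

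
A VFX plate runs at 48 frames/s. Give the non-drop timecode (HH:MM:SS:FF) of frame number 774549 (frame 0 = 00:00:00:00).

774549 ÷ 48 = 16136 full seconds, remainder 21 frames.
16136 s = 4 h 28 min 56 s.
Timecode: 04:28:56:21.

04:28:56:21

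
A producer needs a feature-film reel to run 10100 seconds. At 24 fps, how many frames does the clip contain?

Frames = 10100 × 24 = 242400.

242400 frames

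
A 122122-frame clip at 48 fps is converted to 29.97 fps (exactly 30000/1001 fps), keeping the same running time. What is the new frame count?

76250 frames

Target frames = source frames × (target rate / source rate) = 122122 × (30000/1001)/(48) = 122122 × 625/1001 = 76250.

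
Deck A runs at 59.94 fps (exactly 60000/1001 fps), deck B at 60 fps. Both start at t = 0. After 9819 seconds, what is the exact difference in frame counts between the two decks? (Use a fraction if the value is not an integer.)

A emits 60000/1001 × 9819 = 589140000/1001 frames; B emits 60 × 9819 = 589140.
Difference = 589140/1001 frames (≈ 588.5514); B is ahead of A.

589140/1001 frames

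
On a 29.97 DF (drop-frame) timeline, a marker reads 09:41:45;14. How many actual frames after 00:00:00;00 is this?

1046118

As if non-drop at 30 labels/s: (9 × 3600 + 41 × 60 + 45) × 30 + 14 = 1047164.
Minute boundaries passed: 581; those not divisible by 10: 581 − 58 = 523; dropped labels = 2 × 523 = 1046.
Actual frame index = 1047164 − 1046 = 1046118.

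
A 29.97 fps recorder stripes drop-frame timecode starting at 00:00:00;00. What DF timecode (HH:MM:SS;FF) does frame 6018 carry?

Ten DF minutes hold 17982 frames, so frame 6018 lies in block 0 (frames 0–17981) with 6018 frames into that block.
The block's first minute is 1800 frames and the rest 1798 each; 6018 frames reaches minute 3, so 0 × 18 + 3 × 2 = 6 labels have been skipped so far.
Adding those back, label number 6018 + 6 = 6024 at 30 labels/s is 200 s + 24 f = 0 h 3 min 20 s frame 24, i.e. 00:03:20;24.

00:03:20;24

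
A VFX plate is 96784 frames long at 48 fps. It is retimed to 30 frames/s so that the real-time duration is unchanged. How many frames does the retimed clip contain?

Target frames = source frames × (target rate / source rate) = 96784 × (30)/(48) = 96784 × 5/8 = 60490.

60490 frames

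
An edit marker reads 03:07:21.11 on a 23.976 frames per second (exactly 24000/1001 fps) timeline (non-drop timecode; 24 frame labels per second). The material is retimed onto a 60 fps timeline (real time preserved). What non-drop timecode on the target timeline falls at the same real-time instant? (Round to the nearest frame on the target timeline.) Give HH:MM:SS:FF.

03:07:32:42

Source frame index: (3×3600 + 7×60 + 21) × 24 + 11 = 269795.
Real time: 269795 / (24000/1001) = 54012959/4800 s.
Target frame: (54012959/4800) × (60) = 54012959/80 ≈ 675161.988 → 675162.
At 60 labels/s: frame 675162 → 03:07:32:42.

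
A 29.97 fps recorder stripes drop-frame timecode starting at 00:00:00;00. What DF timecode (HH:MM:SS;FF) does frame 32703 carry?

00:18:11;07

Each 10-minute DF block holds 10 × 60 × 30 − 9 × 2 = 17982 frames. 32703 ÷ 17982 → 1 full block, remainder 14721.
Within the partial block the first minute is 1800 frames and each further minute 1798, so 8 further minute boundaries passed. Total skipped labels = 18 × 1 + 2 × 8 = 34.
Non-drop label index = 32703 + 34 = 32737; at 30 labels/s that is 00:18:11:07, i.e. DF 00:18:11;07.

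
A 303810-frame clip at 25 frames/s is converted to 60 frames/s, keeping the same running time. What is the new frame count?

729144 frames

Target frames = source frames × (target rate / source rate) = 303810 × (60)/(25) = 303810 × 12/5 = 729144.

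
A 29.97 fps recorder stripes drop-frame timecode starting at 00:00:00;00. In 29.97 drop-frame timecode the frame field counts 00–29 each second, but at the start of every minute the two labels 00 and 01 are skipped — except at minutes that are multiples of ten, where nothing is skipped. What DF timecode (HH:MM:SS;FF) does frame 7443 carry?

Ten DF minutes hold 17982 frames, so frame 7443 lies in block 0 (frames 0–17981) with 7443 frames into that block.
The block's first minute is 1800 frames and the rest 1798 each; 7443 frames reaches minute 4, so 0 × 18 + 4 × 2 = 8 labels have been skipped so far.
Adding those back, label number 7443 + 8 = 7451 at 30 labels/s is 248 s + 11 f = 0 h 4 min 8 s frame 11, i.e. 00:04:08;11.

00:04:08;11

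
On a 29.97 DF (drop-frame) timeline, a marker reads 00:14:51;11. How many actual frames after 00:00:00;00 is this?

26715

Complete 10-minute blocks: 1, each 17982 frames → 17982.
Remaining 4 whole minutes in the current block: 1800 + 3 × 1798 = 7194 frames.
Within the current minute: 51 × 30 + 11 − 2 = 1539 (labels ;00/;01 skipped at this minute). Total = 17982 + 7194 + 1539 = 26715.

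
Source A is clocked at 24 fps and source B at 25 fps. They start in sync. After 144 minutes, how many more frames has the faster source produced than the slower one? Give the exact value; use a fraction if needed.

8640 frames

144 min = 8640 s.
A emits 24 × 8640 = 207360 frames; B emits 25 × 8640 = 216000.
Difference = 8640 frames; B is ahead of A.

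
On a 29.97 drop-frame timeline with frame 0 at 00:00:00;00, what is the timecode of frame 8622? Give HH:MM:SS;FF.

Ten DF minutes hold 17982 frames, so frame 8622 lies in block 0 (frames 0–17981) with 8622 frames into that block.
The block's first minute is 1800 frames and the rest 1798 each; 8622 frames reaches minute 4, so 0 × 18 + 4 × 2 = 8 labels have been skipped so far.
Adding those back, label number 8622 + 8 = 8630 at 30 labels/s is 287 s + 20 f = 0 h 4 min 47 s frame 20, i.e. 00:04:47;20.

00:04:47;20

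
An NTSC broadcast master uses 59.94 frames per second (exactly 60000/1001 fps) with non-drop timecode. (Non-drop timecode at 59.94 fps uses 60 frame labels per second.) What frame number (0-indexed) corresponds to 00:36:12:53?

Total seconds to the label: (0 × 3600 + 36 × 60 + 12) = 2172.
Frame index = 2172 × 60 + 53 = 130373.

frame 130373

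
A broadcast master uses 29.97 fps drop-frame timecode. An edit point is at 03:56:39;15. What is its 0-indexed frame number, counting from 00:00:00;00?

425559

Complete 10-minute blocks: 23, each 17982 frames → 413586.
Remaining 6 whole minutes in the current block: 1800 + 5 × 1798 = 10790 frames.
Within the current minute: 39 × 30 + 15 − 2 = 1183 (labels ;00/;01 skipped at this minute). Total = 413586 + 10790 + 1183 = 425559.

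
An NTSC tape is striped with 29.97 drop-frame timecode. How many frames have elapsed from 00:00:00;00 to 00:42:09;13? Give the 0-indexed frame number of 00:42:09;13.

As if non-drop at 30 labels/s: (0 × 3600 + 42 × 60 + 9) × 30 + 13 = 75883.
Minute boundaries passed: 42; those not divisible by 10: 42 − 4 = 38; dropped labels = 2 × 38 = 76.
Actual frame index = 75883 − 76 = 75807.

75807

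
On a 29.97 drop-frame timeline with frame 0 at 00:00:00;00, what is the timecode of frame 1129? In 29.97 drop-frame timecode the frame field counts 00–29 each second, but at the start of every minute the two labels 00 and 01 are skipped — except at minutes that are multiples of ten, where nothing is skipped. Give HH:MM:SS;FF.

00:00:37;19

Ten DF minutes hold 17982 frames, so frame 1129 lies in block 0 (frames 0–17981) with 1129 frames into that block.
The block's first minute is 1800 frames and the rest 1798 each; 1129 frames reaches minute 0, so 0 × 18 + 0 × 2 = 0 labels have been skipped so far.
Adding those back, label number 1129 + 0 = 1129 at 30 labels/s is 37 s + 19 f = 0 h 0 min 37 s frame 19, i.e. 00:00:37;19.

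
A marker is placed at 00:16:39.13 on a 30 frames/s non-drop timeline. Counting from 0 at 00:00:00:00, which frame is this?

frame 29983

Total seconds to the label: (0 × 3600 + 16 × 60 + 39) = 999.
Frame index = 999 × 30 + 13 = 29983.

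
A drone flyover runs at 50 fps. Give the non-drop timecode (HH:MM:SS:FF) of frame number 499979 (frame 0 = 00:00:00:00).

02:46:39:29

499979 ÷ 50 = 9999 full seconds, remainder 29 frames.
9999 s = 2 h 46 min 39 s.
Timecode: 02:46:39:29.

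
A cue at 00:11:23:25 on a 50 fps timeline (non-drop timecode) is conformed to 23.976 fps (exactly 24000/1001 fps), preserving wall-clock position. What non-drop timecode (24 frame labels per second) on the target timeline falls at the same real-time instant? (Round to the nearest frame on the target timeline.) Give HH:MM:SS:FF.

Source frame index: (0×3600 + 11×60 + 23) × 50 + 25 = 34175.
Real time: 34175 / (50) = 1367/2 s.
Target frame: (1367/2) × (24000/1001) = 16404000/1001 ≈ 16387.612 → 16388.
At 24 labels/s: frame 16388 → 00:11:22:20.

00:11:22:20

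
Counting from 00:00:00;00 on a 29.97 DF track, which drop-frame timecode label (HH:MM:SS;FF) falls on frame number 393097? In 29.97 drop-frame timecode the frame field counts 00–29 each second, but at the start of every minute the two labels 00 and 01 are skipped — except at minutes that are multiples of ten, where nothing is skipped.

03:38:36;11

Each 10-minute DF block holds 10 × 60 × 30 − 9 × 2 = 17982 frames. 393097 ÷ 17982 → 21 full blocks, remainder 15475.
Within the partial block the first minute is 1800 frames and each further minute 1798, so 8 further minute boundaries passed. Total skipped labels = 18 × 21 + 2 × 8 = 394.
Non-drop label index = 393097 + 394 = 393491; at 30 labels/s that is 03:38:36:11, i.e. DF 03:38:36;11.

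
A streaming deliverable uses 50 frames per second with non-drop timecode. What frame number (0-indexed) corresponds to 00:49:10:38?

frame 147538

Total seconds to the label: (0 × 3600 + 49 × 60 + 10) = 2950.
Frame index = 2950 × 50 + 38 = 147538.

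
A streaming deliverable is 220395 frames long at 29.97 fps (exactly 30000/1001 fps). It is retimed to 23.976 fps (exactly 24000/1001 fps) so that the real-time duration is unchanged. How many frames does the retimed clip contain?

Target frames = source frames × (target rate / source rate) = 220395 × (24000/1001)/(30000/1001) = 220395 × 4/5 = 176316.

176316 frames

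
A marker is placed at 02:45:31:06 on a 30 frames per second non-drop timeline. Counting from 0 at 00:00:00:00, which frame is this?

Total seconds to the label: (2 × 3600 + 45 × 60 + 31) = 9931.
Frame index = 9931 × 30 + 6 = 297936.

297936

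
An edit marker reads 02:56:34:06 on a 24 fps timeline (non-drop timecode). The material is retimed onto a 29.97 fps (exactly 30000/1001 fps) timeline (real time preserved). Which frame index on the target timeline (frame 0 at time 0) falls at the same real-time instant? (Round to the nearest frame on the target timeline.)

Source frame index: (2×3600 + 56×60 + 34) × 24 + 6 = 254262.
Real time: 254262 / (24) = 42377/4 s.
Target frame: (42377/4) × (30000/1001) = 317827500/1001 ≈ 317509.990 → 317510.

frame 317510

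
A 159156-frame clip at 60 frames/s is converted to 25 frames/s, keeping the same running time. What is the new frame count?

Frames at target rate = 159156 × (25) / (60) = 66315.

66315 frames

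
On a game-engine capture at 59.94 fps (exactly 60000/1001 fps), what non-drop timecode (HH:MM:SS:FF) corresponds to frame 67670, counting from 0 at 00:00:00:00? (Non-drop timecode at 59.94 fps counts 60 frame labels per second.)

00:18:47:50

67670 ÷ 60 = 1127 full seconds, remainder 50 frames.
1127 s = 0 h 18 min 47 s.
Timecode: 00:18:47:50.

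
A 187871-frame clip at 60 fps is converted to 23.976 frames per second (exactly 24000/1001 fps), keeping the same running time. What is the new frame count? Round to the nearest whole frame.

Frames at target rate = 187871 × (24000/1001) / (60) = 75148400/1001 ≈ 75073.327.
Nearest whole frame: 75073.

75073 frames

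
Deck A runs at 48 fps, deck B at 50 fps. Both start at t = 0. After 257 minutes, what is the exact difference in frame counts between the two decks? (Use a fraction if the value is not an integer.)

30840 frames

257 min = 15420 s.
A emits 48 × 15420 = 740160 frames; B emits 50 × 15420 = 771000.
Difference = 30840 frames; B is ahead of A.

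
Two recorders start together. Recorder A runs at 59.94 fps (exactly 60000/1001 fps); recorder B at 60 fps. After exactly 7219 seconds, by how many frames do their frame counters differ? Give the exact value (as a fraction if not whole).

433140/1001 frames

A emits 60000/1001 × 7219 = 433140000/1001 frames; B emits 60 × 7219 = 433140.
Difference = 433140/1001 frames (≈ 432.7073); B is ahead of A.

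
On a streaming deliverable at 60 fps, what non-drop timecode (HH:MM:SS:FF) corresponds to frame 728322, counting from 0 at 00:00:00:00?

728322 ÷ 60 = 12138 full seconds, remainder 42 frames.
12138 s = 3 h 22 min 18 s.
Timecode: 03:22:18:42.

03:22:18:42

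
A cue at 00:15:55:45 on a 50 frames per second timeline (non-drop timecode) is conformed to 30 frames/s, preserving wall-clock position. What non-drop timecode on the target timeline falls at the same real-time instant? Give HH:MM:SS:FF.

Source frame index: (0×3600 + 15×60 + 55) × 50 + 45 = 47795.
Real time: 47795 / (50) = 9559/10 s.
Target frame: (9559/10) × (30) = 28677.
At 30 labels/s: frame 28677 → 00:15:55:27.

00:15:55:27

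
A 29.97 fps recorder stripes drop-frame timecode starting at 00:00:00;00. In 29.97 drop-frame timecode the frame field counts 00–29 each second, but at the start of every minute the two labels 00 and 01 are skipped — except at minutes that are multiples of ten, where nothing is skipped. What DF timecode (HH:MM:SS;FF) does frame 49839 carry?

Each 10-minute DF block holds 10 × 60 × 30 − 9 × 2 = 17982 frames. 49839 ÷ 17982 → 2 full blocks, remainder 13875.
Within the partial block the first minute is 1800 frames and each further minute 1798, so 7 further minute boundaries passed. Total skipped labels = 18 × 2 + 2 × 7 = 50.
Non-drop label index = 49839 + 50 = 49889; at 30 labels/s that is 00:27:42:29, i.e. DF 00:27:42;29.

00:27:42;29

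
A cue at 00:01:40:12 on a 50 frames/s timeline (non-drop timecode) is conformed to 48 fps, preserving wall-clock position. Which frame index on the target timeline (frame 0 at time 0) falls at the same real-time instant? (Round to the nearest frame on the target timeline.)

Source frame index: (0×3600 + 1×60 + 40) × 50 + 12 = 5012.
Real time: 5012 / (50) = 2506/25 s.
Target frame: (2506/25) × (48) = 120288/25 ≈ 4811.520 → 4812.

frame 4812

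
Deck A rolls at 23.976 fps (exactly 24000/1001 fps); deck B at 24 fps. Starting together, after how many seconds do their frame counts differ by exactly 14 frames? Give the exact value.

7007/12 seconds

The gap grows by |24 − 24000/1001| = 24/1001 frames per second.
Time for a 14-frame gap: 14 ÷ (24/1001) = 7007/12 s.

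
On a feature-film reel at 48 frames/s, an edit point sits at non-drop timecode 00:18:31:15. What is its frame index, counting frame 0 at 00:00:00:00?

53343

Total seconds to the label: (0 × 3600 + 18 × 60 + 31) = 1111.
Frame index = 1111 × 48 + 15 = 53343.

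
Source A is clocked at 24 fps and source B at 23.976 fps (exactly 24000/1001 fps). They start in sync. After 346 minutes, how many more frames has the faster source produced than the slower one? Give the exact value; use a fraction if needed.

498240/1001 frames

346 min = 20760 s.
A emits 24 × 20760 = 498240 frames; B emits 24000/1001 × 20760 = 498240000/1001.
Difference = 498240/1001 frames (≈ 497.7423); B is behind A.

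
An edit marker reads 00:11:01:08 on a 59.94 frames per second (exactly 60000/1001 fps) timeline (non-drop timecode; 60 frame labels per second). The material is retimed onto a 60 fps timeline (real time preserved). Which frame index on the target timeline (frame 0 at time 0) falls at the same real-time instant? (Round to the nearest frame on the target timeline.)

Source frame index: (0×3600 + 11×60 + 1) × 60 + 8 = 39668.
Real time: 39668 / (60000/1001) = 9926917/15000 s.
Target frame: (9926917/15000) × (60) = 9926917/250 ≈ 39707.668 → 39708.

frame 39708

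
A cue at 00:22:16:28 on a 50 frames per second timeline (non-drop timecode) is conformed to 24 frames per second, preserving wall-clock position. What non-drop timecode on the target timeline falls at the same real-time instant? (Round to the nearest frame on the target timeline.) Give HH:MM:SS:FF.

00:22:16:13

Source frame index: (0×3600 + 22×60 + 16) × 50 + 28 = 66828.
Real time: 66828 / (50) = 33414/25 s.
Target frame: (33414/25) × (24) = 801936/25 ≈ 32077.440 → 32077.
At 24 labels/s: frame 32077 → 00:22:16:13.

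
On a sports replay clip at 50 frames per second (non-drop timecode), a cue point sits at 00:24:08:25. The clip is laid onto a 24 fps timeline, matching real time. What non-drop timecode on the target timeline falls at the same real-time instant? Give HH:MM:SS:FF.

00:24:08:12

Source frame index: (0×3600 + 24×60 + 8) × 50 + 25 = 72425.
Real time: 72425 / (50) = 2897/2 s.
Target frame: (2897/2) × (24) = 34764.
At 24 labels/s: frame 34764 → 00:24:08:12.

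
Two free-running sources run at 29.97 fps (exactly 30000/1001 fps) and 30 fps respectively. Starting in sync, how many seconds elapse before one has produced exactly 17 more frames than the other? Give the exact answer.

The gap grows by |30 − 30000/1001| = 30/1001 frames per second.
Time for a 17-frame gap: 17 ÷ (30/1001) = 17017/30 s.

17017/30 seconds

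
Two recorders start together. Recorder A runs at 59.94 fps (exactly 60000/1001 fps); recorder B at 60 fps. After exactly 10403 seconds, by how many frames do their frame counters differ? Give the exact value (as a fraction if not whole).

624180/1001 frames

A emits 60000/1001 × 10403 = 624180000/1001 frames; B emits 60 × 10403 = 624180.
Difference = 624180/1001 frames (≈ 623.5564); B is ahead of A.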